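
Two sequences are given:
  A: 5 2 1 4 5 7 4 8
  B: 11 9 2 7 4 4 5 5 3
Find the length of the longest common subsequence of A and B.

3

A longest common subsequence is 2, 4, 5 (length 3); the LCS DP confirms no longer common subsequence exists.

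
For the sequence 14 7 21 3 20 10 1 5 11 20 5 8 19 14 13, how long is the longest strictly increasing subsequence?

Let dp[i] be the longest increasing subsequence ending at position i. Then dp = [1, 1, 2, 1, 2, 2, 1, 2, 3, 4, 2, 3, 4, 4, 4].
The maximum is 4; one witness is 7, 10, 11, 20 at positions 2,6,9,10.

4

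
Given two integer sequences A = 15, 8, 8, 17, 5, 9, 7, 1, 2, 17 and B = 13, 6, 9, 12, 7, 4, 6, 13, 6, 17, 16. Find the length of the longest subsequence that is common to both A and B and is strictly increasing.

2

A longest common strictly increasing subsequence is 9, 17 (length 2); it appears in order in both A and B, and no longer such subsequence exists.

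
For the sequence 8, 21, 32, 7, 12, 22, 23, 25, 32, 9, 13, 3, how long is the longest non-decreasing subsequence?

Let dp[i] be the longest non-decreasing subsequence ending at position i. Then dp = [1, 2, 3, 1, 2, 3, 4, 5, 6, 2, 3, 1].
The maximum is 6; one witness is 8, 21, 22, 23, 25, 32 at positions 1,2,6,7,8,9.

6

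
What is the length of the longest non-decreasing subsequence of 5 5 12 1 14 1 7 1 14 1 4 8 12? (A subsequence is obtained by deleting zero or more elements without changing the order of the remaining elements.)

Scanning left to right, the best length ending at each element is: 5→1, 5→2, 12→3, 1→1, 14→4, 1→2, 7→3, 1→3, 14→5, 1→4, 4→5, 8→6, 12→7.
So the longest non-decreasing subsequence has length 7, e.g. 1, 1, 1, 1, 4, 8, 12.

7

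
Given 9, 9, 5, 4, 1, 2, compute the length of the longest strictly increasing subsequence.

2

Let dp[i] be the longest increasing subsequence ending at position i. Then dp = [1, 1, 1, 1, 1, 2].
The maximum is 2; one witness is 1, 2 at positions 5,6.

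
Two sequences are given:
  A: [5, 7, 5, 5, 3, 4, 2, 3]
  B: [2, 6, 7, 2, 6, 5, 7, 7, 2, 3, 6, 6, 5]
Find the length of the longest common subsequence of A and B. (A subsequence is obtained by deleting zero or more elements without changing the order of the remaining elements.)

A longest common subsequence is 5, 7, 2, 3 (length 4); the LCS DP confirms no longer common subsequence exists.

4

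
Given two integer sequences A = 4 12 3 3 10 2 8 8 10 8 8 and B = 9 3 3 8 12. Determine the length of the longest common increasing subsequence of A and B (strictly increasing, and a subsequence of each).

2

A longest common strictly increasing subsequence is 3, 8 (length 2); it appears in order in both A and B, and no longer such subsequence exists.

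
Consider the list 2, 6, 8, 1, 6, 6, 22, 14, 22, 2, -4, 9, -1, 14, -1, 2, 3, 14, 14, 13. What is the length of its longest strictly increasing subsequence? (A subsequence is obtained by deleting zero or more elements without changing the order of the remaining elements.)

5

Scanning left to right, the best length ending at each element is: 2→1, 6→2, 8→3, 1→1, 6→2, 6→2, 22→4, 14→4, 22→5, 2→2, -4→1, 9→4, -1→2, 14→5, -1→2, 2→3, 3→4, 14→5, 14→5, 13→5.
So the longest increasing subsequence has length 5, e.g. 2, 6, 8, 14, 22.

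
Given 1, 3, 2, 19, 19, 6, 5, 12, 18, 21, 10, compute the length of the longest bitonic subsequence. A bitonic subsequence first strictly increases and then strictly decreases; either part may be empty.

7

Let inc[i] be the LIS ending at i and dec[i] the longest strictly decreasing subsequence starting at i. inc = [1, 2, 2, 3, 3, 3, 3, 4, 5, 6, 4], dec = [1, 2, 1, 3, 3, 2, 1, 2, 2, 2, 1].
max_i inc[i]+dec[i]−1 = 7, with one witness 1, 3, 6, 12, 18, 21, 10.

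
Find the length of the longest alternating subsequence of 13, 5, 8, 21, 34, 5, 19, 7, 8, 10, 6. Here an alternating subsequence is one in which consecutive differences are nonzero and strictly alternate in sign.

A longest alternating subsequence is 13, 5, 8, 5, 19, 7, 8, 6 (positions 1,2,3,6,7,8,9,11); its 7 consecutive differences strictly alternate in sign, and length 8 is optimal.

8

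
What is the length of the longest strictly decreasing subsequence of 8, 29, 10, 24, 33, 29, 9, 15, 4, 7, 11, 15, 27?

Let dp[i] be the longest decreasing subsequence ending at position i. Then dp = [1, 1, 2, 2, 1, 2, 3, 3, 4, 4, 4, 3, 3].
The maximum is 4; one witness is 29, 10, 9, 4 at positions 2,3,7,9.

4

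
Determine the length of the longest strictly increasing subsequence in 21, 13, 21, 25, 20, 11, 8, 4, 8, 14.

3

Let dp[i] be the longest increasing subsequence ending at position i. Then dp = [1, 1, 2, 3, 2, 1, 1, 1, 2, 3].
The maximum is 3; one witness is 13, 21, 25 at positions 2,3,4.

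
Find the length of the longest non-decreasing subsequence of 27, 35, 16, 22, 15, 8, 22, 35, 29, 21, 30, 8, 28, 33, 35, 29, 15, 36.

One longest non-decreasing subsequence is 16, 22, 22, 29, 30, 33, 35, 36 (positions 3,4,7,9,11,14,15,18), of length 8; no longer one exists.

8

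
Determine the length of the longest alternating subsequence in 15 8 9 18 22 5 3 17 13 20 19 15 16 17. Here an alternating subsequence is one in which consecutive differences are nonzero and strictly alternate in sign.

A longest alternating subsequence is 15, 8, 9, 5, 17, 13, 20, 15, 16 (positions 1,2,3,6,8,9,10,12,13); its 8 consecutive differences strictly alternate in sign, and length 9 is optimal.

9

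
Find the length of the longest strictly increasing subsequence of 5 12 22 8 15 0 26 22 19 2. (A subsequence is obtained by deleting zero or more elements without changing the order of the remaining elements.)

One longest increasing subsequence is 5, 12, 22, 26 (positions 1,2,3,7), of length 4; no longer one exists.

4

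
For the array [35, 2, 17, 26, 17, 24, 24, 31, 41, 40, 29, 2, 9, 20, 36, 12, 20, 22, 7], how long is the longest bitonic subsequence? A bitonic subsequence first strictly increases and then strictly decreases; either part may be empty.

One longest bitonic subsequence is 2, 17, 26, 31, 41, 40, 29, 20, 12, 7 (positions 2,3,4,8,9,10,11,14,16,19): it rises to 41 then falls. Length 10 is optimal.

10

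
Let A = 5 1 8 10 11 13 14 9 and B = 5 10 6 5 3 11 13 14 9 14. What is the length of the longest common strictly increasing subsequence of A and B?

5

For each value that appears in both, track the longest common increasing run ending there.
The best achievable length is 5; one witness is 5, 10, 11, 13, 14 (A-positions 1,4,5,6,7, B-positions 1,2,6,7,8).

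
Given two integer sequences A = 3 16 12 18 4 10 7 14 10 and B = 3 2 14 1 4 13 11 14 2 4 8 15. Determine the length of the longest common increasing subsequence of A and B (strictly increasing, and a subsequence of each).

A longest common strictly increasing subsequence is 3, 4, 14 (length 3); it appears in order in both A and B, and no longer such subsequence exists.

3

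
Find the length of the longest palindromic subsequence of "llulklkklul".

Using dp[i][j] = 2 + dp[i+1][j−1] if the ends match, else max(dp[i+1][j], dp[i][j−1]):
dp[1][11] = 9. A witness is lulkkklul at positions 1,3,4,5,7,8,9,10,11.

9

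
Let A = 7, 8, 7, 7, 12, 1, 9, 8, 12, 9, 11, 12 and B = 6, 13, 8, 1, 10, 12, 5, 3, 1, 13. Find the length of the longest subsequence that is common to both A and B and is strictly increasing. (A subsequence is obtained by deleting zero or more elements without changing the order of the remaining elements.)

A longest common strictly increasing subsequence is 8, 12 (length 2); it appears in order in both A and B, and no longer such subsequence exists.

2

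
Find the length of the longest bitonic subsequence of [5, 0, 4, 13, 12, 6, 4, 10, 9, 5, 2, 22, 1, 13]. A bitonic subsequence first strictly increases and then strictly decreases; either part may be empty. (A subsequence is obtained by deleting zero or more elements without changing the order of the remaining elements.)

One longest bitonic subsequence is 0, 4, 13, 12, 10, 9, 5, 2, 1 (positions 2,3,4,5,8,9,10,11,13): it rises to 13 then falls. Length 9 is optimal.

9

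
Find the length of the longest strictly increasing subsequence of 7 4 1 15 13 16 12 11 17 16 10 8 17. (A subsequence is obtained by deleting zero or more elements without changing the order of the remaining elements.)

4

Let dp[i] be the longest increasing subsequence ending at position i. Then dp = [1, 1, 1, 2, 2, 3, 2, 2, 4, 3, 2, 2, 4].
The maximum is 4; one witness is 7, 15, 16, 17 at positions 1,4,6,9.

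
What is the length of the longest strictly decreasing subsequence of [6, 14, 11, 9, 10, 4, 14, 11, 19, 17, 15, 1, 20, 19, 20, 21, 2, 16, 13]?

5

Let dp[i] be the longest decreasing subsequence ending at position i. Then dp = [1, 1, 2, 3, 3, 4, 1, 2, 1, 2, 3, 5, 1, 2, 1, 1, 5, 3, 4].
The maximum is 5; one witness is 14, 11, 9, 4, 1 at positions 2,3,4,6,12.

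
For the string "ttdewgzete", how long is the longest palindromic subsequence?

5

Using dp[i][j] = 2 + dp[i+1][j−1] if the ends match, else max(dp[i+1][j], dp[i][j−1]):
dp[1][10] = 5. A witness is tezet at positions 2,4,7,8,9.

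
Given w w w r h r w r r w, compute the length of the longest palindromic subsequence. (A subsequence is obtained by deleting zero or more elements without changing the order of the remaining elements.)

One longest palindromic subsequence is wrrwrrw (positions 1,4,6,7,8,9,10); it reads the same forward and backward, and the interval DP gives dp[1][10] = 7.

7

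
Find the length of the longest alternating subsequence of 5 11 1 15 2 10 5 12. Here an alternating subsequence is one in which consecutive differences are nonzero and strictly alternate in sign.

Track the best alternating length ending on an up-step vs a down-step at each position: up/down = 1/1, 2/1, 1/3, 4/1, 4/5, 6/5, 6/7, 8/5.
The maximum over both is 8; one such subsequence is 5, 11, 1, 15, 2, 10, 5, 12.

8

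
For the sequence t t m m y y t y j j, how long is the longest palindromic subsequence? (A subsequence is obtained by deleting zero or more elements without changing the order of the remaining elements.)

One longest palindromic subsequence is tyyt (positions 2,5,6,7); it reads the same forward and backward, and the interval DP gives dp[1][10] = 4.

4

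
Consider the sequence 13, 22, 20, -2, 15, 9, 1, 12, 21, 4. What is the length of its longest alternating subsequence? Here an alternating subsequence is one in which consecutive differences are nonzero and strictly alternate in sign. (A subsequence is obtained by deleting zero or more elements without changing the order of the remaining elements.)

Track the best alternating length ending on an up-step vs a down-step at each position: up/down = 1/1, 2/1, 2/3, 1/3, 4/3, 4/5, 4/5, 6/5, 6/3, 6/7.
The maximum over both is 7; one such subsequence is 13, 22, -2, 15, 9, 12, 4.

7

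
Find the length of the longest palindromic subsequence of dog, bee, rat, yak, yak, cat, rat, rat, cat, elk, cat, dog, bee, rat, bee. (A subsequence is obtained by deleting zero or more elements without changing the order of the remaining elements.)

8

One longest palindromic subsequence is bee rat cat rat rat cat rat bee (positions 2,3,6,7,8,11,14,15); it reads the same forward and backward, and the interval DP gives dp[1][15] = 8.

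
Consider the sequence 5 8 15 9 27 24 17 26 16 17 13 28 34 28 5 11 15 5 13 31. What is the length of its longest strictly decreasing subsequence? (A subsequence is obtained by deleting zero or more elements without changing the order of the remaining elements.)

Scanning left to right, the best length ending at each element is: 5→1, 8→1, 15→1, 9→2, 27→1, 24→2, 17→3, 26→2, 16→4, 17→3, 13→5, 28→1, 34→1, 28→2, 5→6, 11→6, 15→5, 5→7, 13→6, 31→2.
So the longest decreasing subsequence has length 7, e.g. 27, 24, 17, 16, 13, 11, 5.

7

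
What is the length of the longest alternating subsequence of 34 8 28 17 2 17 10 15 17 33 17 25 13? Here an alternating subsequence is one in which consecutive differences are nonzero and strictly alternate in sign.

Track the best alternating length ending on an up-step vs a down-step at each position: up/down = 1/1, 1/2, 3/2, 3/4, 1/4, 5/4, 5/6, 7/6, 7/4, 7/2, 7/8, 9/8, 7/10.
The maximum over both is 10; one such subsequence is 34, 8, 28, 2, 17, 10, 33, 17, 25, 13.

10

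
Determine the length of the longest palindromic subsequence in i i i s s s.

3

Using dp[i][j] = 2 + dp[i+1][j−1] if the ends match, else max(dp[i+1][j], dp[i][j−1]):
dp[1][6] = 3. A witness is sss at positions 4,5,6.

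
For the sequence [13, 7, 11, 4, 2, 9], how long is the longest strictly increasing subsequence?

Scanning left to right, the best length ending at each element is: 13→1, 7→1, 11→2, 4→1, 2→1, 9→2.
So the longest increasing subsequence has length 2, e.g. 7, 11.

2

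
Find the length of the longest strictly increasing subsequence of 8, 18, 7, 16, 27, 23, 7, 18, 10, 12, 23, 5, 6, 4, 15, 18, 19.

6

Let dp[i] be the longest increasing subsequence ending at position i. Then dp = [1, 2, 1, 2, 3, 3, 1, 3, 2, 3, 4, 1, 2, 1, 4, 5, 6].
The maximum is 6; one witness is 8, 10, 12, 15, 18, 19 at positions 1,9,10,15,16,17.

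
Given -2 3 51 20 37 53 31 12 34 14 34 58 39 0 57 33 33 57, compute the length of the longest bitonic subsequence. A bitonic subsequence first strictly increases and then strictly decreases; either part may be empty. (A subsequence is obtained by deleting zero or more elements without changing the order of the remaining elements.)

One longest bitonic subsequence is -2, 3, 20, 37, 53, 34, 14, 0 (positions 1,2,4,5,6,9,10,14): it rises to 53 then falls. Length 8 is optimal.

8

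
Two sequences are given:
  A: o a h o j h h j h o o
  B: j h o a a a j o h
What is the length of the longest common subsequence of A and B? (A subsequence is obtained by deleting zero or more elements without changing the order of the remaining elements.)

A longest common subsequence is oaoh (length 4); the LCS DP confirms no longer common subsequence exists.

4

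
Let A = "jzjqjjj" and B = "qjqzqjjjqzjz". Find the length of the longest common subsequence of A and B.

A longest common subsequence is jzjjjj (length 6); the LCS DP confirms no longer common subsequence exists.

6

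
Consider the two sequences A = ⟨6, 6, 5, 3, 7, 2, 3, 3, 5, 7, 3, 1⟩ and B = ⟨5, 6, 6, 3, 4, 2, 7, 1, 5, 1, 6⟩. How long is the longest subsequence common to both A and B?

6

A longest common subsequence is 6, 6, 3, 7, 5, 1 (length 6); the LCS DP confirms no longer common subsequence exists.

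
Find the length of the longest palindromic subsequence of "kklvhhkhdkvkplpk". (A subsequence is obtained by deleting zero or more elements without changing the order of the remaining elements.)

9

Using dp[i][j] = 2 + dp[i+1][j−1] if the ends match, else max(dp[i+1][j], dp[i][j−1]):
dp[1][16] = 9. A witness is klvkdkvlk at positions 1,3,4,7,9,10,11,14,16.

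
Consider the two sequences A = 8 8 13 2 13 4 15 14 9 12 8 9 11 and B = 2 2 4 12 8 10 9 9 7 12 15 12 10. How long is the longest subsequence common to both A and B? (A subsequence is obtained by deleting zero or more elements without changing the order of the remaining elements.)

5

Backtracking the LCS table gives one alignment: 2 (A4,B2) → 4 (A6,B3) → 12 (A10,B4) → 8 (A11,B5) → 9 (A12,B8).
So the longest common subsequence has length 5.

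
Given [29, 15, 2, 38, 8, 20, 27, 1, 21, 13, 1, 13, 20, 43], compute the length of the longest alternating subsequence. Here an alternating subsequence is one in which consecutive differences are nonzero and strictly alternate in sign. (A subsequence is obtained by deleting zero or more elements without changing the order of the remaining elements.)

Track the best alternating length ending on an up-step vs a down-step at each position: up/down = 1/1, 1/2, 1/2, 3/1, 3/4, 5/4, 5/4, 1/6, 7/6, 7/8, 1/8, 9/8, 9/8, 9/1.
The maximum over both is 9; one such subsequence is 29, 15, 38, 8, 20, 1, 21, 1, 13.

9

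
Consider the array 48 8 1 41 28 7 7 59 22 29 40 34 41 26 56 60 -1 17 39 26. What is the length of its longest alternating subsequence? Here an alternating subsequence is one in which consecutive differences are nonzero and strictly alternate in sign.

14

A longest alternating subsequence is 48, 8, 41, 28, 59, 22, 40, 34, 41, 26, 56, -1, 39, 26 (positions 1,2,4,5,8,9,11,12,13,14,15,17,19,20); its 13 consecutive differences strictly alternate in sign, and length 14 is optimal.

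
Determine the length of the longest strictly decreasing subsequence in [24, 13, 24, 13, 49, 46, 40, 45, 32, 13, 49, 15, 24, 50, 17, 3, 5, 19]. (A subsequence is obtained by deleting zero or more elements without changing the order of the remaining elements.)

One longest decreasing subsequence is 49, 46, 40, 32, 24, 17, 3 (positions 5,6,7,9,13,15,16), of length 7; no longer one exists.

7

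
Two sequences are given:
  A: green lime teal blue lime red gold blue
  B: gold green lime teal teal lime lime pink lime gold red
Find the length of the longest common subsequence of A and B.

A longest common subsequence is green, lime, teal, lime, red (length 5); the LCS DP confirms no longer common subsequence exists.

5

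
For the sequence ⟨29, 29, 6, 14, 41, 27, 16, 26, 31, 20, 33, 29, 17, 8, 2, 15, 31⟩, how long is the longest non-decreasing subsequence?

6

Scanning left to right, the best length ending at each element is: 29→1, 29→2, 6→1, 14→2, 41→3, 27→3, 16→3, 26→4, 31→5, 20→4, 33→6, 29→5, 17→4, 8→2, 2→1, 15→3, 31→6.
So the longest non-decreasing subsequence has length 6, e.g. 6, 14, 16, 26, 31, 33.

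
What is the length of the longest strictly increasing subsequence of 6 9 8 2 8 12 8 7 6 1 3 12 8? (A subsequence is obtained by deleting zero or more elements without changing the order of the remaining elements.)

3

Let dp[i] be the longest increasing subsequence ending at position i. Then dp = [1, 2, 2, 1, 2, 3, 2, 2, 2, 1, 2, 3, 3].
The maximum is 3; one witness is 6, 9, 12 at positions 1,2,6.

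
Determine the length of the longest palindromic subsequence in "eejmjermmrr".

One longest palindromic subsequence is ejmje (positions 2,3,4,5,6); it reads the same forward and backward, and the interval DP gives dp[1][11] = 5.

5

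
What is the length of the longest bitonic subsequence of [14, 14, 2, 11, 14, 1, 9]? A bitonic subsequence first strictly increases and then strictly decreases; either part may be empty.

4

One longest bitonic subsequence is 2, 11, 14, 9 (positions 3,4,5,7): it rises to 14 then falls. Length 4 is optimal.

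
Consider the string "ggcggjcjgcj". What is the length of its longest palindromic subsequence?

7

One longest palindromic subsequence is cgjcjgc (positions 3,4,6,7,8,9,10); it reads the same forward and backward, and the interval DP gives dp[1][11] = 7.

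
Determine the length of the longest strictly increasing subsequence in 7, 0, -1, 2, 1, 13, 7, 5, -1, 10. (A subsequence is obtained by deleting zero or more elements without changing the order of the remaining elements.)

4

Let dp[i] be the longest increasing subsequence ending at position i. Then dp = [1, 1, 1, 2, 2, 3, 3, 3, 1, 4].
The maximum is 4; one witness is 0, 2, 7, 10 at positions 2,4,7,10.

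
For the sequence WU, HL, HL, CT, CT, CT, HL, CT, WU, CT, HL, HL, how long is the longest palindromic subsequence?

9

Using dp[i][j] = 2 + dp[i+1][j−1] if the ends match, else max(dp[i+1][j], dp[i][j−1]):
dp[1][12] = 9. A witness is HL HL CT CT HL CT CT HL HL at positions 2,3,4,6,7,8,10,11,12.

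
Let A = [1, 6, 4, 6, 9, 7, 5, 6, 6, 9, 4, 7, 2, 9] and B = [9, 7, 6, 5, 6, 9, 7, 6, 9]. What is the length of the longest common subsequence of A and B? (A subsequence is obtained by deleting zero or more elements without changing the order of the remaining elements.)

Backtracking the LCS table gives one alignment: 9 (A5,B1) → 7 (A6,B2) → 5 (A7,B4) → 6 (A9,B5) → 9 (A10,B6) → 7 (A12,B7) → 9 (A14,B9).
So the longest common subsequence has length 7.

7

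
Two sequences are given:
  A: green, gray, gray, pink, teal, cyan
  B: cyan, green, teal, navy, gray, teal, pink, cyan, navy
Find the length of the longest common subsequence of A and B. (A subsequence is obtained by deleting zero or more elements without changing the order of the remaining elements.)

Backtracking the LCS table gives one alignment: green (A1,B2) → gray (A2,B5) → pink (A4,B7) → cyan (A6,B8).
So the longest common subsequence has length 4.

4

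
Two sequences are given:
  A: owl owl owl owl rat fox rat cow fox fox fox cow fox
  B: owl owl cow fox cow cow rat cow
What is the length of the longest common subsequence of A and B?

5

A longest common subsequence is owl, owl, fox, rat, cow (length 5); the LCS DP confirms no longer common subsequence exists.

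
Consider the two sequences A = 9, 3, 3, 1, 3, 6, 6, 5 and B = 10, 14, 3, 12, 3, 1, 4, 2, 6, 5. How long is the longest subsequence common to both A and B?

A longest common subsequence is 3, 3, 1, 6, 5 (length 5); the LCS DP confirms no longer common subsequence exists.

5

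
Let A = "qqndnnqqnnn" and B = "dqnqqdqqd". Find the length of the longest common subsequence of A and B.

5

Backtracking the LCS table gives one alignment: q (A1,B4) → q (A2,B5) → d (A4,B6) → q (A7,B7) → q (A8,B8).
So the longest common subsequence has length 5.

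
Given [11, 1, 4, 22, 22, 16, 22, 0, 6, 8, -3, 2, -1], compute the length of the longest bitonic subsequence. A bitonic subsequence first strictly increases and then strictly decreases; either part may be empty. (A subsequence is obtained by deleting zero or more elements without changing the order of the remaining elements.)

Let inc[i] be the LIS ending at i and dec[i] the longest strictly decreasing subsequence starting at i. inc = [1, 1, 2, 3, 3, 3, 4, 1, 3, 4, 1, 2, 2], dec = [4, 3, 3, 5, 5, 4, 4, 2, 3, 3, 1, 2, 1].
max_i inc[i]+dec[i]−1 = 7, with one witness 1, 4, 22, 16, 8, 2, -1.

7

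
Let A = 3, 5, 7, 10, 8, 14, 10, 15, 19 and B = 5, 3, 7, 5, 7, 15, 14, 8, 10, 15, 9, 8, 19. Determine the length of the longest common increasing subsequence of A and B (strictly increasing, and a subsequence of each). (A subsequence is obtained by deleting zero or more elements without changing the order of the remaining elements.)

7

For each value that appears in both, track the longest common increasing run ending there.
The best achievable length is 7; one witness is 3, 5, 7, 8, 10, 15, 19 (A-positions 1,2,3,5,7,8,9, B-positions 2,4,5,8,9,10,13).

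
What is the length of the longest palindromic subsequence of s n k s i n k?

One longest palindromic subsequence is knk (positions 3,6,7); it reads the same forward and backward, and the interval DP gives dp[1][7] = 3.

3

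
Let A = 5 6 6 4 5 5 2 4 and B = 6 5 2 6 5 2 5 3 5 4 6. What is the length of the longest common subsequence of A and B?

5

Backtracking the LCS table gives one alignment: 5 (A1,B2) → 6 (A2,B4) → 5 (A5,B7) → 5 (A6,B9) → 4 (A8,B10).
So the longest common subsequence has length 5.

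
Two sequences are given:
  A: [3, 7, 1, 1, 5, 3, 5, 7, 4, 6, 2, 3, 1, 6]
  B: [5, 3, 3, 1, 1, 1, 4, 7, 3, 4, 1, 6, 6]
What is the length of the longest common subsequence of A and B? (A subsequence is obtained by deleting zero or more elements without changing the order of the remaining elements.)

Backtracking the LCS table gives one alignment: 3 (A1,B3) → 1 (A3,B5) → 1 (A4,B6) → 3 (A6,B9) → 4 (A9,B10) → 6 (A10,B12) → 6 (A14,B13).
So the longest common subsequence has length 7.

7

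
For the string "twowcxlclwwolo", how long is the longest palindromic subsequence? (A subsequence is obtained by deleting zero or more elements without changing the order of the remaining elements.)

One longest palindromic subsequence is owlclwo (positions 3,4,7,8,9,11,14); it reads the same forward and backward, and the interval DP gives dp[1][14] = 7.

7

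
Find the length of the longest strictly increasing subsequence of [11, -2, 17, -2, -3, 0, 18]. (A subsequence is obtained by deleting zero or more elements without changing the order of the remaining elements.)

3

One longest increasing subsequence is 11, 17, 18 (positions 1,3,7), of length 3; no longer one exists.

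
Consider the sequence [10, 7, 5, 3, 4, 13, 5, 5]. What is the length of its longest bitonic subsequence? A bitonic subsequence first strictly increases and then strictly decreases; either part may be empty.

4

One longest bitonic subsequence is 10, 7, 5, 4 (positions 1,2,3,5): it rises to 10 then falls. Length 4 is optimal.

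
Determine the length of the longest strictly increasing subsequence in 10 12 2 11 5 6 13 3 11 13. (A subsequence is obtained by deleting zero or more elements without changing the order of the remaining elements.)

5

Scanning left to right, the best length ending at each element is: 10→1, 12→2, 2→1, 11→2, 5→2, 6→3, 13→4, 3→2, 11→4, 13→5.
So the longest increasing subsequence has length 5, e.g. 2, 5, 6, 11, 13.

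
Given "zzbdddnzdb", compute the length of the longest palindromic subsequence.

6

Using dp[i][j] = 2 + dp[i+1][j−1] if the ends match, else max(dp[i+1][j], dp[i][j−1]):
dp[1][10] = 6. A witness is bddddb at positions 3,4,5,6,9,10.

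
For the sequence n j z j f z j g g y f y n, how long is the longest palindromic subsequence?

7

Using dp[i][j] = 2 + dp[i+1][j−1] if the ends match, else max(dp[i+1][j], dp[i][j−1]):
dp[1][13] = 7. A witness is njzfzjn at positions 1,2,3,5,6,7,13.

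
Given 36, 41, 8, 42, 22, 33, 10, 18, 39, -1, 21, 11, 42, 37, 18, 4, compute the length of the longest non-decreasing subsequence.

One longest non-decreasing subsequence is 8, 22, 33, 39, 42 (positions 3,5,6,9,13), of length 5; no longer one exists.

5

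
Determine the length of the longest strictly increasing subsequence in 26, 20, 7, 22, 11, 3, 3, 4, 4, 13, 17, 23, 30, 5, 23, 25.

6

One longest increasing subsequence is 7, 11, 13, 17, 23, 30 (positions 3,5,10,11,12,13), of length 6; no longer one exists.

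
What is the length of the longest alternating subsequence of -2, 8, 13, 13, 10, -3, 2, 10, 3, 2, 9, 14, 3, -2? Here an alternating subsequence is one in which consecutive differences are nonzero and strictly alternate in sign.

Track the best alternating length ending on an up-step vs a down-step at each position: up/down = 1/1, 2/1, 2/1, 2/1, 2/3, 1/3, 4/3, 4/3, 4/5, 4/5, 6/5, 6/1, 6/7, 4/7.
The maximum over both is 7; one such subsequence is -2, 8, -3, 10, 3, 9, 3.

7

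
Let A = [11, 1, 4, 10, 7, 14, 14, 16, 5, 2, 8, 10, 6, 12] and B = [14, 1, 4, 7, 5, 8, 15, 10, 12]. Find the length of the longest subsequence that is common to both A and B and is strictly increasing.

For each value that appears in both, track the longest common increasing run ending there.
The best achievable length is 6; one witness is 1, 4, 7, 8, 10, 12 (A-positions 2,3,5,11,12,14, B-positions 2,3,4,6,8,9).

6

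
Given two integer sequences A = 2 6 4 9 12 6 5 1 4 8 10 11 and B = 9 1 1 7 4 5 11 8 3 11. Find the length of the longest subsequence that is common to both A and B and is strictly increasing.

4

For each value that appears in both, track the longest common increasing run ending there.
The best achievable length is 4; one witness is 1, 4, 8, 11 (A-positions 8,9,10,12, B-positions 2,5,8,10).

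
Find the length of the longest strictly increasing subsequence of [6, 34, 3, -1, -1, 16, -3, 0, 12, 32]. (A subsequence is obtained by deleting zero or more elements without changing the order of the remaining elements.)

One longest increasing subsequence is -1, 0, 12, 32 (positions 4,8,9,10), of length 4; no longer one exists.

4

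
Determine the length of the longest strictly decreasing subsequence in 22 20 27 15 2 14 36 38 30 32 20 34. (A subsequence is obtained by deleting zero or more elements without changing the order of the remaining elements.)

Let dp[i] be the longest decreasing subsequence ending at position i. Then dp = [1, 2, 1, 3, 4, 4, 1, 1, 2, 2, 3, 2].
The maximum is 4; one witness is 22, 20, 15, 2 at positions 1,2,4,5.

4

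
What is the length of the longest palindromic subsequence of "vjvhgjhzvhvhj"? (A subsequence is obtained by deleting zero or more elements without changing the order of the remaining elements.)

7

One longest palindromic subsequence is jhvhvhj (positions 2,4,9,10,11,12,13); it reads the same forward and backward, and the interval DP gives dp[1][13] = 7.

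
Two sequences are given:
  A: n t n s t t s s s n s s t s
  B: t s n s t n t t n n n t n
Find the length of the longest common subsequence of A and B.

Backtracking the LCS table gives one alignment: n (A1,B3) → t (A2,B5) → n (A3,B6) → t (A5,B7) → t (A6,B8) → n (A10,B11) → t (A13,B12).
So the longest common subsequence has length 7.

7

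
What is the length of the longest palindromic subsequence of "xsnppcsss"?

4

One longest palindromic subsequence is ssss (positions 2,7,8,9); it reads the same forward and backward, and the interval DP gives dp[1][9] = 4.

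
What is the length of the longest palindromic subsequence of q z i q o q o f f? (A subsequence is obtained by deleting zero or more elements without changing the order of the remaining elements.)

3

Using dp[i][j] = 2 + dp[i+1][j−1] if the ends match, else max(dp[i+1][j], dp[i][j−1]):
dp[1][9] = 3. A witness is oqo at positions 5,6,7.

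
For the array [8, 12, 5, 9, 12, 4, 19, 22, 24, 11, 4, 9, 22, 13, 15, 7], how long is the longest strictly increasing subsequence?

Scanning left to right, the best length ending at each element is: 8→1, 12→2, 5→1, 9→2, 12→3, 4→1, 19→4, 22→5, 24→6, 11→3, 4→1, 9→2, 22→5, 13→4, 15→5, 7→2.
So the longest increasing subsequence has length 6, e.g. 8, 9, 12, 19, 22, 24.

6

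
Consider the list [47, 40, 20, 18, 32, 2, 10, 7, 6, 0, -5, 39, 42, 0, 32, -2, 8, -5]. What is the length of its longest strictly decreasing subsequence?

10

One longest decreasing subsequence is 47, 40, 20, 18, 10, 7, 6, 0, -2, -5 (positions 1,2,3,4,7,8,9,10,16,18), of length 10; no longer one exists.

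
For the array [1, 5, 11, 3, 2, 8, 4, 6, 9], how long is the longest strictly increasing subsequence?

5

One longest increasing subsequence is 1, 3, 4, 6, 9 (positions 1,4,7,8,9), of length 5; no longer one exists.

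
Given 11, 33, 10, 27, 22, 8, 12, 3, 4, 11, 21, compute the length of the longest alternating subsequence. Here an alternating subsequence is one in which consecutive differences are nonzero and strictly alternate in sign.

Track the best alternating length ending on an up-step vs a down-step at each position: up/down = 1/1, 2/1, 1/3, 4/3, 4/5, 1/5, 6/5, 1/7, 8/7, 8/7, 8/5.
The maximum over both is 8; one such subsequence is 11, 33, 10, 27, 8, 12, 3, 4.

8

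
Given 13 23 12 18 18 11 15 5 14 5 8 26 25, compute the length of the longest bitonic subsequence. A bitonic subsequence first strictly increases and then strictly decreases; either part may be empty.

6

Let inc[i] be the LIS ending at i and dec[i] the longest strictly decreasing subsequence starting at i. inc = [1, 2, 1, 2, 2, 1, 2, 1, 2, 1, 2, 3, 3], dec = [4, 5, 3, 4, 4, 2, 3, 1, 2, 1, 1, 2, 1].
max_i inc[i]+dec[i]−1 = 6, with one witness 13, 23, 18, 15, 14, 8.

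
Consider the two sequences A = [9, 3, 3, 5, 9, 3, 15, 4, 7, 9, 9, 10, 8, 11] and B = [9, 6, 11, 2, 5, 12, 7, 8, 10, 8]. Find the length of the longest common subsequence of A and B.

5

A longest common subsequence is 9, 5, 7, 10, 8 (length 5); the LCS DP confirms no longer common subsequence exists.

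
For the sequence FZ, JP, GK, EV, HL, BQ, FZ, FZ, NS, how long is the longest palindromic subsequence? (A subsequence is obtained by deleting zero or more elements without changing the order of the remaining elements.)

Using dp[i][j] = 2 + dp[i+1][j−1] if the ends match, else max(dp[i+1][j], dp[i][j−1]):
dp[1][9] = 3. A witness is FZ FZ FZ at positions 1,7,8.

3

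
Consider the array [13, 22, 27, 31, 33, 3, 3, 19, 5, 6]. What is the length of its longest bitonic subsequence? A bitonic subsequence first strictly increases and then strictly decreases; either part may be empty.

One longest bitonic subsequence is 13, 22, 27, 31, 33, 19, 6 (positions 1,2,3,4,5,8,10): it rises to 33 then falls. Length 7 is optimal.

7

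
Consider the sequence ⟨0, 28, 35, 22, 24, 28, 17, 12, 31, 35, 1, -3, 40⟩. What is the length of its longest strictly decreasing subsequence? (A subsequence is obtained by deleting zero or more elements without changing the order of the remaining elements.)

One longest decreasing subsequence is 28, 22, 17, 12, 1, -3 (positions 2,4,7,8,11,12), of length 6; no longer one exists.

6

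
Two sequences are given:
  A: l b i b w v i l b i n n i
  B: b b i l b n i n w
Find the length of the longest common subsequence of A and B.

7

Backtracking the LCS table gives one alignment: b (A2,B1) → b (A4,B2) → i (A7,B3) → l (A8,B4) → b (A9,B5) → i (A10,B7) → n (A11,B8).
So the longest common subsequence has length 7.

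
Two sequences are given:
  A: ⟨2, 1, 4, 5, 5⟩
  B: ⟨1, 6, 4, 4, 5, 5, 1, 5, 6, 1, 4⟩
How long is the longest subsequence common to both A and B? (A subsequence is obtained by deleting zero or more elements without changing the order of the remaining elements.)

A longest common subsequence is 1, 4, 5, 5 (length 4); the LCS DP confirms no longer common subsequence exists.

4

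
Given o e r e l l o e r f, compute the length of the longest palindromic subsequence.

Using dp[i][j] = 2 + dp[i+1][j−1] if the ends match, else max(dp[i+1][j], dp[i][j−1]):
dp[1][10] = 6. A witness is reller at positions 3,4,5,6,8,9.

6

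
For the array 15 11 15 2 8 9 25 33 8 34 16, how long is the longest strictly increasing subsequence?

Let dp[i] be the longest increasing subsequence ending at position i. Then dp = [1, 1, 2, 1, 2, 3, 4, 5, 2, 6, 4].
The maximum is 6; one witness is 2, 8, 9, 25, 33, 34 at positions 4,5,6,7,8,10.

6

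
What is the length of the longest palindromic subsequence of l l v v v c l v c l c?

Using dp[i][j] = 2 + dp[i+1][j−1] if the ends match, else max(dp[i+1][j], dp[i][j−1]):
dp[1][11] = 7. A witness is llvvvll at positions 1,2,3,4,5,7,10.

7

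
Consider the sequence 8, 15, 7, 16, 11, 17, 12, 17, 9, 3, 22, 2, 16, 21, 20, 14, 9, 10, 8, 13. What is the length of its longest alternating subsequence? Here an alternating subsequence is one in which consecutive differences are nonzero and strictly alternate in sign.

A longest alternating subsequence is 8, 15, 7, 16, 11, 17, 12, 17, 9, 22, 2, 16, 9, 10, 8, 13 (positions 1,2,3,4,5,6,7,8,9,11,12,13,17,18,19,20); its 15 consecutive differences strictly alternate in sign, and length 16 is optimal.

16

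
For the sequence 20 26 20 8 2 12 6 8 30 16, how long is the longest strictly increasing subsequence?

4

Let dp[i] be the longest increasing subsequence ending at position i. Then dp = [1, 2, 1, 1, 1, 2, 2, 3, 4, 4].
The maximum is 4; one witness is 2, 6, 8, 30 at positions 5,7,8,9.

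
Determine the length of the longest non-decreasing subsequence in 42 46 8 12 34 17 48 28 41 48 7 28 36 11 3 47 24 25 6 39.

Let dp[i] be the longest non-decreasing subsequence ending at position i. Then dp = [1, 2, 1, 2, 3, 3, 4, 4, 5, 6, 1, 5, 6, 2, 1, 7, 4, 5, 2, 7].
The maximum is 7; one witness is 8, 12, 17, 28, 28, 36, 47 at positions 3,4,6,8,12,13,16.

7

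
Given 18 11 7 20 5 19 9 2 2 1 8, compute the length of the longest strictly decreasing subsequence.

One longest decreasing subsequence is 18, 11, 7, 5, 2, 1 (positions 1,2,3,5,8,10), of length 6; no longer one exists.

6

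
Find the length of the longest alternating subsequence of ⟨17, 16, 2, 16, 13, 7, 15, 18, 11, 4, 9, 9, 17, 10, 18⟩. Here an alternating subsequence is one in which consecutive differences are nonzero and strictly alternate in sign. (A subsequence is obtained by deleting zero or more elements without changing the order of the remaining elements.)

Track the best alternating length ending on an up-step vs a down-step at each position: up/down = 1/1, 1/2, 1/2, 3/2, 3/4, 3/4, 5/4, 5/1, 5/6, 3/6, 7/6, 7/6, 7/6, 7/8, 9/1.
The maximum over both is 9; one such subsequence is 17, 2, 16, 13, 15, 11, 17, 10, 18.

9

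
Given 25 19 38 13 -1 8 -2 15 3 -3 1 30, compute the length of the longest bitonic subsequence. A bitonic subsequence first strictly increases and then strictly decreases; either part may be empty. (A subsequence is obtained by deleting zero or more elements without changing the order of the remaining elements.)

6

One longest bitonic subsequence is 25, 19, 13, 8, 3, 1 (positions 1,2,4,6,9,11): it rises to 25 then falls. Length 6 is optimal.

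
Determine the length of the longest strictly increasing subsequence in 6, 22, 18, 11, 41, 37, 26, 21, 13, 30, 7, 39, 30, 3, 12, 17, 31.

5

Scanning left to right, the best length ending at each element is: 6→1, 22→2, 18→2, 11→2, 41→3, 37→3, 26→3, 21→3, 13→3, 30→4, 7→2, 39→5, 30→4, 3→1, 12→3, 17→4, 31→5.
So the longest increasing subsequence has length 5, e.g. 6, 22, 26, 30, 39.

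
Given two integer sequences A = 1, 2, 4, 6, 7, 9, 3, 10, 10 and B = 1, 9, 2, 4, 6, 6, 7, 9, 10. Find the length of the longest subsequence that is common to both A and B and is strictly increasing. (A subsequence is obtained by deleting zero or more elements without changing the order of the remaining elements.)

A longest common strictly increasing subsequence is 1, 2, 4, 6, 7, 9, 10 (length 7); it appears in order in both A and B, and no longer such subsequence exists.

7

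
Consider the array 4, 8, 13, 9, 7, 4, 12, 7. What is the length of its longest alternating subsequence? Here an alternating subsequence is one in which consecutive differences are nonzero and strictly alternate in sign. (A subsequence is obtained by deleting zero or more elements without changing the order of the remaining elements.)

5

Track the best alternating length ending on an up-step vs a down-step at each position: up/down = 1/1, 2/1, 2/1, 2/3, 2/3, 1/3, 4/3, 4/5.
The maximum over both is 5; one such subsequence is 4, 13, 9, 12, 7.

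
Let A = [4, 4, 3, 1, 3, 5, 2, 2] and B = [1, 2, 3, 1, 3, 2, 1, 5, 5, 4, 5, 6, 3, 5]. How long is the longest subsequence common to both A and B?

A longest common subsequence is 3, 1, 3, 5 (length 4); the LCS DP confirms no longer common subsequence exists.

4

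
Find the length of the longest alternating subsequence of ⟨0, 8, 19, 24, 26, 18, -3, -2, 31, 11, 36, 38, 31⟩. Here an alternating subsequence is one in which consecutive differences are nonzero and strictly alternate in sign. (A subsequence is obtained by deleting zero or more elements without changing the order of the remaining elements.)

7

Track the best alternating length ending on an up-step vs a down-step at each position: up/down = 1/1, 2/1, 2/1, 2/1, 2/1, 2/3, 1/3, 4/3, 4/1, 4/5, 6/1, 6/1, 6/7.
The maximum over both is 7; one such subsequence is 0, 19, 18, 31, 11, 36, 31.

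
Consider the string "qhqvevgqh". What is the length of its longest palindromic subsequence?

7

One longest palindromic subsequence is hqvevqh (positions 2,3,4,5,6,8,9); it reads the same forward and backward, and the interval DP gives dp[1][9] = 7.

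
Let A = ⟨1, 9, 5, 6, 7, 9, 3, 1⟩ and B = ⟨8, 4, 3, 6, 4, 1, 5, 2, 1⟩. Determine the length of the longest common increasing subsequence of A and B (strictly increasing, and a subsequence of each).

2

A longest common strictly increasing subsequence is 1, 5 (length 2); it appears in order in both A and B, and no longer such subsequence exists.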